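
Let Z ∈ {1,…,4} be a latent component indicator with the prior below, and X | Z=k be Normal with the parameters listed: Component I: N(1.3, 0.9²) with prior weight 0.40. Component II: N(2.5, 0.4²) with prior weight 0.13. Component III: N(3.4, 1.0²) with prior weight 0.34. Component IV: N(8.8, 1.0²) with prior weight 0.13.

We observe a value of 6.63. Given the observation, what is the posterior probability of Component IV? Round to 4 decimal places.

Apply Bayes' rule: the posterior for each component is proportional to its prior times its likelihood at x.
Normal densities:
  p_I = (1/(0.9·√(2π)))·exp(−(6.63−1.3)²/(2·0.9²)) = 0.443269·exp(-17.53636) = 1.07331e-08
  p_II = (1/(0.4·√(2π)))·exp(−(6.63−2.5)²/(2·0.4²)) = 0.997356·exp(-53.30281) = 7.0751e-24
  p_III = (1/(1.0·√(2π)))·exp(−(6.63−3.4)²/(2·1.0²)) = 0.398942·exp(-5.21645) = 0.00216488
  p_IV = (1/(1.0·√(2π)))·exp(−(6.63−8.8)²/(2·1.0²)) = 0.398942·exp(-2.35445) = 0.0378779
Unnormalised posteriors:
  π_I·p_I = 0.40 × 1.07331e-08 = 4.29323e-09
  π_II·p_II = 0.13 × 7.0751e-24 = 9.19763e-25
  π_III·p_III = 0.34 × 0.00216488 = 0.000736061
  π_IV·p_IV = 0.13 × 0.0378779 = 0.00492412
Sum: 4.29323e-09 + 9.19763e-25 + 0.000736061 + 0.00492412 = 0.00566019
Responsibility of Component IV: 0.00492412 / 0.00566019 ≈ 0.8700

0.8700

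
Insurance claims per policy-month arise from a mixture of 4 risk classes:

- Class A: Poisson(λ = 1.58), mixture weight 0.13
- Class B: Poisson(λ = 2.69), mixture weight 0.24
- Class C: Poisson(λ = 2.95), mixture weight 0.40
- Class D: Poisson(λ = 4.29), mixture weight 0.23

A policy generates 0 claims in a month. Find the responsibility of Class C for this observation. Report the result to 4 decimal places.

0.3117

Apply Bayes' rule: the posterior for each component is proportional to its prior times its likelihood at x.
Component likelihoods at x = 0 claims:
  f_A = 0.205975
  f_B = 0.0678809
  f_C = 0.0523397
  f_D = 0.0137049
Weight by the priors:
  π_A·f_A = 0.13 × 0.205975 = 0.0267768
  π_B·f_B = 0.24 × 0.0678809 = 0.0162914
  π_C·f_C = 0.40 × 0.0523397 = 0.0209359
  π_D·f_D = 0.23 × 0.0137049 = 0.00315213
Denominator: 0.0267768 + 0.0162914 + 0.0209359 + 0.00315213 = 0.0671562
Responsibility of Class C: 0.0209359 / 0.0671562 ≈ 0.3117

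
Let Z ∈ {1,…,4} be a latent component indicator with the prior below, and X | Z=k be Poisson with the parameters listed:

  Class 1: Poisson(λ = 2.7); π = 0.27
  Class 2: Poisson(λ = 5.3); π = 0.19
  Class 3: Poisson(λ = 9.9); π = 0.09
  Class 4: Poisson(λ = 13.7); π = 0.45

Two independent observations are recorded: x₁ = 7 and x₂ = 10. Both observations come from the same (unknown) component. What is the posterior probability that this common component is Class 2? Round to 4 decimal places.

0.2383

Apply Bayes' rule: the posterior for each component is proportional to its prior times its likelihood at x.
Since both observations come from the same component, the likelihood for component k is f_k(x₁)·f_k(x₂).
  p_1 = [e^(−2.7)·2.7^7/7! = 0.0139483] × [0.000381311] = 5.31864e-06
  p_2 = [e^(−5.3)·5.3^7/7! = 0.116343] × [0.0240566] = 0.00279882
  p_3 = [e^(−9.9)·9.9^7/7! = 0.0927898] × [0.125047] = 0.0116031
  p_4 = [e^(−13.7)·13.7^7/7! = 0.0201734] × [0.0720457] = 0.00145341
Weight by the priors:
  P(Z=1)·p_1 = 0.27 × 5.31864e-06 = 1.43603e-06
  P(Z=2)·p_2 = 0.19 × 0.00279882 = 0.000531775
  P(Z=3)·p_3 = 0.09 × 0.0116031 = 0.00104428
  P(Z=4)·p_4 = 0.45 × 0.00145341 = 0.000654033
Evidence: 1.43603e-06 + 0.000531775 + 0.00104428 + 0.000654033 = 0.00223152
Responsibility of Class 2: 0.000531775 / 0.00223152 ≈ 0.2383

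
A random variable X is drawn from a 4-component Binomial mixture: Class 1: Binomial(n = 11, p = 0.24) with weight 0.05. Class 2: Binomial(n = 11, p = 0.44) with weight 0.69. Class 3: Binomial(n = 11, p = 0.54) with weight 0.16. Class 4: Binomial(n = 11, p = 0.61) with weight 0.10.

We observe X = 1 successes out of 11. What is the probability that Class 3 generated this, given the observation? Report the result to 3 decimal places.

0.021

Apply Bayes' rule: the posterior for each component is proportional to its prior times its likelihood at x.
Binomial probabilities:
  f_1 = C(11,1)·0.24^1·0.76^10 = 11·0.24·0.0642889 = 0.169723
  f_2 = C(11,1)·0.44^1·0.56^10 = 11·0.44·0.00303305 = 0.01468
  f_3 = C(11,1)·0.54^1·0.46^10 = 11·0.54·0.000424207 = 0.00251979
  f_4 = C(11,1)·0.61^1·0.39^10 = 11·0.61·8.14041e-05 = 0.000546221
Multiply by the mixture weights:
  P(Z=1)·f_1 = 0.05 × 0.169723 = 0.00848613
  P(Z=2)·f_2 = 0.69 × 0.01468 = 0.0101292
  P(Z=3)·f_3 = 0.16 × 0.00251979 = 0.000403167
  P(Z=4)·f_4 = 0.10 × 0.000546221 = 5.46221e-05
Sum: 0.00848613 + 0.0101292 + 0.000403167 + 5.46221e-05 = 0.0190731
P(Class 3 | x) ≈ 0.021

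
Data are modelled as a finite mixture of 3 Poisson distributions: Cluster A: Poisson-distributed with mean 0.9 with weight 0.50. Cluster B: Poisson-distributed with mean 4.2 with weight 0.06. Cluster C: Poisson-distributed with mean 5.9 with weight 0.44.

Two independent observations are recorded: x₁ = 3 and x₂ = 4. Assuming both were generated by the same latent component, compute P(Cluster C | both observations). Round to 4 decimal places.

0.7010

P(component k | x) = π_k·f_k(x) / marginal(x), where marginal(x) = Σ_j π_j·f_j(x).
Since both observations come from the same component, the likelihood for component k is f_k(x₁)·f_k(x₂).
  L_A = [e^(−0.9)·0.9^3/3! = 0.0493982] × [0.0111146] = 0.000549041
  L_B = [e^(−4.2)·4.2^3/3! = 0.185165] × [0.194424] = 0.0360005
  L_C = [e^(−5.9)·5.9^3/3! = 0.0937707] × [0.138312] = 0.0129696
Weight by the priors:
  π_A·L_A = 0.50 × 0.000549041 = 0.000274521
  π_B·L_B = 0.06 × 0.0360005 = 0.00216003
  π_C·L_C = 0.44 × 0.0129696 = 0.00570663
Normaliser: 0.000274521 + 0.00216003 + 0.00570663 = 0.00814118
So the posterior for Cluster C is 0.00570663 / 0.00814118 ≈ 0.7010.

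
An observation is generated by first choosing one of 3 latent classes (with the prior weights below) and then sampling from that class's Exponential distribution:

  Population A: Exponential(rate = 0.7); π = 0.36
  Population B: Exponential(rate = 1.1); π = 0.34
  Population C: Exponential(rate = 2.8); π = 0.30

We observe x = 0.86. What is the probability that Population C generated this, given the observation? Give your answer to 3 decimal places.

Posterior ∝ prior × likelihood, so P(k | x) ∝ w_k f_k(x); normalise over all components.
Evaluate each component's likelihood at the observed value:
  p_A = 0.383401
  p_B = 0.42712
  p_C = 0.251986
Prior × likelihood for each component:
  w_A·p_A = 0.36 × 0.383401 = 0.138024
  w_B·p_B = 0.34 × 0.42712 = 0.145221
  w_C·p_C = 0.30 × 0.251986 = 0.0755959
Denominator: 0.138024 + 0.145221 + 0.0755959 = 0.358841
P(Population C | x) = 0.0755959 / 0.358841 ≈ 0.211

0.211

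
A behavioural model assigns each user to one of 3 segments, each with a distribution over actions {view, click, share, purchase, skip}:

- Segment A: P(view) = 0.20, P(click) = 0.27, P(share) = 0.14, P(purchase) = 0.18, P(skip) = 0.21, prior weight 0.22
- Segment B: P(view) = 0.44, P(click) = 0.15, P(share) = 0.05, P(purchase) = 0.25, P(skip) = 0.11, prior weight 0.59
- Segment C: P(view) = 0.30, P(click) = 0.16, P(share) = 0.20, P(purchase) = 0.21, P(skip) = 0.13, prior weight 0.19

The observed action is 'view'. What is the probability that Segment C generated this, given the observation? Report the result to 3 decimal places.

Apply Bayes' rule: the posterior for each component is proportional to its prior times its likelihood at x.
Component likelihoods at x = 'view':
  f_A = P(view | comp) = 0.20
  f_B = P(view | comp) = 0.44
  f_C = P(view | comp) = 0.30
Prior × likelihood for each component:
  P(Z=A)·f_A = 0.22 × 0.2 = 0.044
  P(Z=B)·f_B = 0.59 × 0.44 = 0.2596
  P(Z=C)·f_C = 0.19 × 0.3 = 0.057
Denominator: 0.044 + 0.2596 + 0.057 = 0.3606
So the posterior for Segment C is 0.057 / 0.3606 ≈ 0.158.

0.158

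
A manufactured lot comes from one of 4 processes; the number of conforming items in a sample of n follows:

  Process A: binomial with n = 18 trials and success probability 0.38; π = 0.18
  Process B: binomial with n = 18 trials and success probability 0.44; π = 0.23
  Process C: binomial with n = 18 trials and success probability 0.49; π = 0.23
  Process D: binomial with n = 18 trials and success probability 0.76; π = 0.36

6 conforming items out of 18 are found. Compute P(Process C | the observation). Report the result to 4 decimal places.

By Bayes' theorem, P(k | x) = P(Z=k) f_k(x) / Σ_j P(Z=j) f_j(x).
Evaluate each component's likelihood at the observed value:
  f_A = 0.180332
  f_B = 0.128128
  f_C = 0.0795592
  f_D = 0.000130644
Multiply by the mixture weights:
  P(Z=A)·f_A = 0.18 × 0.180332 = 0.0324598
  P(Z=B)·f_B = 0.23 × 0.128128 = 0.0294694
  P(Z=C)·f_C = 0.23 × 0.0795592 = 0.0182986
  P(Z=D)·f_D = 0.36 × 0.000130644 = 4.70317e-05
Sum: 0.0324598 + 0.0294694 + 0.0182986 + 4.70317e-05 = 0.0802749
P(Process C | x) = 0.0182986 / 0.0802749 ≈ 0.2279

0.2279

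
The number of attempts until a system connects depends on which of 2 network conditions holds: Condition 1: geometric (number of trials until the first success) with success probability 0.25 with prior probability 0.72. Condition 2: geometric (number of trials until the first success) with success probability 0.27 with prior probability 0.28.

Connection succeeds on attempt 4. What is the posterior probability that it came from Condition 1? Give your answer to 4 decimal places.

0.7208

The responsibility of component k is π_k f_k(x) divided by Σ_j π_j f_j(x).
Evaluate each component's likelihood at the observed value:
  p_1 = 0.25·(1−0.25)^3 = 0.25·0.421875 = 0.105469
  p_2 = 0.27·(1−0.27)^3 = 0.27·0.389017 = 0.105035
Prior × likelihood for each component:
  π_1·p_1 = 0.72 × 0.105469 = 0.0759375
  π_2·p_2 = 0.28 × 0.105035 = 0.0294097
Evidence: 0.0759375 + 0.0294097 = 0.105347
Responsibility of Condition 1: 0.0759375 / 0.105347 ≈ 0.7208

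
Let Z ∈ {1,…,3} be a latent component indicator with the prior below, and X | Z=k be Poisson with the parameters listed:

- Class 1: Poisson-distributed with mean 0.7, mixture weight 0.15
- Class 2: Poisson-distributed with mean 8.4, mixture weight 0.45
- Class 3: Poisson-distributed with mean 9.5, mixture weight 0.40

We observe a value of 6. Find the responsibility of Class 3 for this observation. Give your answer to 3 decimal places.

0.382

Posterior ∝ prior × likelihood, so P(k | x) ∝ π_k f_k(x); normalise over all components.
Component likelihoods at x = 6:
  f_1 = 8.11427e-05
  f_2 = 0.109716
  f_3 = 0.0764208
Multiply by the mixture weights:
  π_1·f_1 = 0.15 × 8.11427e-05 = 1.21714e-05
  π_2·f_2 = 0.45 × 0.109716 = 0.0493722
  π_3·f_3 = 0.40 × 0.0764208 = 0.0305683
Normaliser: 1.21714e-05 + 0.0493722 + 0.0305683 = 0.0799526
So the posterior for Class 3 is 0.0305683 / 0.0799526 ≈ 0.382.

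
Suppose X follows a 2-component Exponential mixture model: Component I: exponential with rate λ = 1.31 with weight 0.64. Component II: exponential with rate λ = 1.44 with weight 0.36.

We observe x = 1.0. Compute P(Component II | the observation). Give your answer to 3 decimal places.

By Bayes' theorem, P(k | x) = w_k f_k(x) / Σ_j w_j f_j(x).
Component likelihoods at x = 1.0:
  p_I = 0.353464
  p_II = 0.341176
Prior × likelihood for each component:
  w_I·p_I = 0.64 × 0.353464 = 0.226217
  w_II·p_II = 0.36 × 0.341176 = 0.122823
Marginal: 0.226217 + 0.122823 = 0.34904
P(Component II | data) = 0.122823 / 0.34904 ≈ 0.352

0.352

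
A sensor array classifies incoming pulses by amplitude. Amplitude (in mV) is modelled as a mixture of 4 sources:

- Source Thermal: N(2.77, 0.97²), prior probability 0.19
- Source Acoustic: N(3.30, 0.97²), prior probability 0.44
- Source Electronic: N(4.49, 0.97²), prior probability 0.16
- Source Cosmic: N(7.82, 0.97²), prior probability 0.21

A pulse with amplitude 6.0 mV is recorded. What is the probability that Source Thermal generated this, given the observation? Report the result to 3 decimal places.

0.008

By Bayes' theorem, P(k | x) = π_k f_k(x) / Σ_j π_j f_j(x).
Evaluate each component's likelihood at the observed value:
  f_Thermal = (1/(0.97·√(2π)))·exp(−(6.0−2.77)²/(2·0.97²)) = 0.411281·exp(-5.54411) = 0.00160829
  f_Acoustic = (1/(0.97·√(2π)))·exp(−(6.0−3.30)²/(2·0.97²)) = 0.411281·exp(-3.87395) = 0.00854482
  f_Electronic = (1/(0.97·√(2π)))·exp(−(6.0−4.49)²/(2·0.97²)) = 0.411281·exp(-1.21166) = 0.122439
  f_Cosmic = (1/(0.97·√(2π)))·exp(−(6.0−7.82)²/(2·0.97²)) = 0.411281·exp(-1.76023) = 0.0707425
Unnormalised posteriors:
  π_Thermal·f_Thermal = 0.19 × 0.00160829 = 0.000305574
  π_Acoustic·f_Acoustic = 0.44 × 0.00854482 = 0.00375972
  π_Electronic·f_Electronic = 0.16 × 0.122439 = 0.0195903
  π_Cosmic·f_Cosmic = 0.21 × 0.0707425 = 0.0148559
Denominator: 0.000305574 + 0.00375972 + 0.0195903 + 0.0148559 = 0.0385115
P(Source Thermal | x) ≈ 0.008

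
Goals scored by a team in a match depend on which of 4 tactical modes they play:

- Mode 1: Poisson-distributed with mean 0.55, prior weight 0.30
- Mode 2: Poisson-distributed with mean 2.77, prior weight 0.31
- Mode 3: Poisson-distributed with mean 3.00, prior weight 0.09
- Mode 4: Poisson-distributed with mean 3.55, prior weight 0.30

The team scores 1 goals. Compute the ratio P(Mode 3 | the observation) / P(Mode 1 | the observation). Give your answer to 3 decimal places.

The posterior odds equal the prior odds times the likelihood ratio: (P(Z=i)/P(Z=j))·(f_i(x)/f_j(x)).
Component likelihoods at x = 1 goals:
  f_1 = e^(−0.55)·0.55^1/1! = 0.317322
  f_2 = e^(−2.77)·2.77^1/1! = 0.173574
  f_3 = e^(−3.00)·3.00^1/1! = 0.149361
  f_4 = e^(−3.55)·3.55^1/1! = 0.101972
Odds = (0.09/0.30) × (0.149361/0.317322) = 0.3 × 0.470692 ≈ 0.141

0.141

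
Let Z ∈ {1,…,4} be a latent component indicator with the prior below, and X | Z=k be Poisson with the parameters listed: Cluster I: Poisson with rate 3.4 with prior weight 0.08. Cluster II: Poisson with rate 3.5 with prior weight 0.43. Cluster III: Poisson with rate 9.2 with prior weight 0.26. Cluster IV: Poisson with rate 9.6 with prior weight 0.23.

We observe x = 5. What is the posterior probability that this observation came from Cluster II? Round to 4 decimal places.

The responsibility of component k is π_k f_k(x) divided by Σ_j π_j f_j(x).
Poisson probabilities:
  f_I = e^(−3.4)·3.4^5/5! = 0.126361
  f_II = e^(−3.5)·3.5^5/5! = 0.132169
  f_III = e^(−9.2)·9.2^5/5! = 0.0554943
  f_IV = e^(−9.6)·9.6^5/5! = 0.0460201
Unnormalised posteriors:
  π_I·f_I = 0.08 × 0.126361 = 0.0101089
  π_II·f_II = 0.43 × 0.132169 = 0.0568325
  π_III·f_III = 0.26 × 0.0554943 = 0.0144285
  π_IV·f_IV = 0.23 × 0.0460201 = 0.0105846
Marginal: 0.0101089 + 0.0568325 + 0.0144285 + 0.0105846 = 0.0919545
P(Cluster II | the observation) ≈ 0.6181

0.6181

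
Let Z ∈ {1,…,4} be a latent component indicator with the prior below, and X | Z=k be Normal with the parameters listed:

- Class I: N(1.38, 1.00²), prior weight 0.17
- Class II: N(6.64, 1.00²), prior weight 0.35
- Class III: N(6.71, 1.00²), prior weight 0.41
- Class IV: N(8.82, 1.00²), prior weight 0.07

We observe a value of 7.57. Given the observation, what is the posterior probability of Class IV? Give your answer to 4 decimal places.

0.0591

Apply Bayes' rule: the posterior for each component is proportional to its prior times its likelihood at x.
Normal densities:
  p_I = 1.90842e-09
  p_II = 0.258881
  p_III = 0.275618
  p_IV = 0.182649
Weight by the priors:
  w_I·p_I = 0.17 × 1.90842e-09 = 3.24432e-10
  w_II·p_II = 0.35 × 0.258881 = 0.0906082
  w_III·p_III = 0.41 × 0.275618 = 0.113003
  w_IV·p_IV = 0.07 × 0.182649 = 0.0127854
Evidence: 3.24432e-10 + 0.0906082 + 0.113003 + 0.0127854 = 0.216397
Responsibility of Class IV: 0.0127854 / 0.216397 ≈ 0.0591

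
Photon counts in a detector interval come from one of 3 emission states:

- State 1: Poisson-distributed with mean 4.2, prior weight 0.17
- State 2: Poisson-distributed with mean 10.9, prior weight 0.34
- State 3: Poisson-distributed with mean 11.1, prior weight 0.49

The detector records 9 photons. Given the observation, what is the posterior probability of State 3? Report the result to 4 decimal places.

0.5636

P(component k | x) = w_k·f_k(x) / marginal(x), where marginal(x) = Σ_j w_j·f_j(x).
Evaluate each component's likelihood at the observed value:
  L_1 = e^(−4.2)·4.2^9/9! = 0.0168052
  L_2 = e^(−10.9)·10.9^9/9! = 0.110475
  L_3 = e^(−11.1)·11.1^9/9! = 0.106531
Unnormalised posteriors:
  w_1·L_1 = 0.17 × 0.0168052 = 0.00285688
  w_2·L_2 = 0.34 × 0.110475 = 0.0375616
  w_3·L_3 = 0.49 × 0.106531 = 0.0522001
Normaliser: 0.00285688 + 0.0375616 + 0.0522001 = 0.0926186
P(State 3 | the observation) ≈ 0.5636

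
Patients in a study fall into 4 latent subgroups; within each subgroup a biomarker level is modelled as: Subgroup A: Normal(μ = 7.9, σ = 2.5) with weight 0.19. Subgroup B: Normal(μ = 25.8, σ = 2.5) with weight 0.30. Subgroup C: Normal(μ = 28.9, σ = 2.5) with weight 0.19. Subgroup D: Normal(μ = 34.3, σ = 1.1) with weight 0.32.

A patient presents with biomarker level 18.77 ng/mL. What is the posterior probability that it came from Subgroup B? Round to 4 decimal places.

P(component k | x) = π_k·f_k(x) / marginal(x), where marginal(x) = Σ_j π_j·f_j(x).
Component likelihoods at x = 18.77 ng/mL:
  p_A = 1.2525e-05
  p_B = 0.00306134
  p_C = 4.34204e-05
  p_D = 1.89263e-44
Unnormalised posteriors:
  π_A·p_A = 0.19 × 1.2525e-05 = 2.37976e-06
  π_B·p_B = 0.30 × 0.00306134 = 0.000918403
  π_C·p_C = 0.19 × 4.34204e-05 = 8.24988e-06
  π_D·p_D = 0.32 × 1.89263e-44 = 6.05641e-45
Marginal: 2.37976e-06 + 0.000918403 + 8.24988e-06 + 6.05641e-45 = 0.000929033
So the posterior for Subgroup B is 0.000918403 / 0.000929033 ≈ 0.9886.

0.9886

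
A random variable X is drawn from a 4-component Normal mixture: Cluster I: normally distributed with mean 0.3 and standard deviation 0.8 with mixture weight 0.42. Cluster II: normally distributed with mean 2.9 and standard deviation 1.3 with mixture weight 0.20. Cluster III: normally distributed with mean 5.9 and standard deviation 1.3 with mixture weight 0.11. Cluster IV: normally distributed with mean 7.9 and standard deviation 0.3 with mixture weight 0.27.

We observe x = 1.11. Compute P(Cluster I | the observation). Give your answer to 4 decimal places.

P(component k | x) = π_k·f_k(x) / marginal(x), where marginal(x) = Σ_j π_j·f_j(x).
Evaluate each component's likelihood at the observed value:
  f_I = (1/(0.8·√(2π)))·exp(−(1.11−0.3)²/(2·0.8²)) = 0.498678·exp(-0.51258) = 0.298683
  f_II = (1/(1.3·√(2π)))·exp(−(1.11−2.9)²/(2·1.3²)) = 0.306879·exp(-0.94796) = 0.118925
  f_III = (1/(1.3·√(2π)))·exp(−(1.11−5.9)²/(2·1.3²)) = 0.306879·exp(-6.78820) = 0.000345853
  f_IV = (1/(0.3·√(2π)))·exp(−(1.11−7.9)²/(2·0.3²)) = 1.329808·exp(-256.13389) = 7.69581e-112
Weight by the priors:
  π_I·f_I = 0.42 × 0.298683 = 0.125447
  π_II·f_II = 0.20 × 0.118925 = 0.023785
  π_III·f_III = 0.11 × 0.000345853 = 3.80438e-05
  π_IV·f_IV = 0.27 × 7.69581e-112 = 2.07787e-112
Denominator: 0.125447 + 0.023785 + 3.80438e-05 + 2.07787e-112 = 0.14927
P(Cluster I | the observation) ≈ 0.8404

0.8404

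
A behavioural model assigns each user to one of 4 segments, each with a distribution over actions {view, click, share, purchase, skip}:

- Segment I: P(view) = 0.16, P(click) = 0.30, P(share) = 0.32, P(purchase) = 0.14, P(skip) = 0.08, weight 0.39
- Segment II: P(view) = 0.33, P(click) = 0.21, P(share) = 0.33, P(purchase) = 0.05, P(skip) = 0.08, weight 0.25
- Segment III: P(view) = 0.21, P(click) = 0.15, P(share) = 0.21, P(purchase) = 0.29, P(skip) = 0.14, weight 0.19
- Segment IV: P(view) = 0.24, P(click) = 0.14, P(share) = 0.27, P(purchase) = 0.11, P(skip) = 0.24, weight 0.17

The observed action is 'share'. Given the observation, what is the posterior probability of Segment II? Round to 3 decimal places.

Apply Bayes' rule: the posterior for each component is proportional to its prior times its likelihood at x.
Component likelihoods at x = 'share':
  L_I = 0.32
  L_II = 0.33
  L_III = 0.21
  L_IV = 0.27
Weight by the priors:
  π_I·L_I = 0.39 × 0.32 = 0.1248
  π_II·L_II = 0.25 × 0.33 = 0.0825
  π_III·L_III = 0.19 × 0.21 = 0.0399
  π_IV·L_IV = 0.17 × 0.27 = 0.0459
Normaliser: 0.1248 + 0.0825 + 0.0399 + 0.0459 = 0.2931
So the posterior for Segment II is 0.0825 / 0.2931 ≈ 0.281.

0.281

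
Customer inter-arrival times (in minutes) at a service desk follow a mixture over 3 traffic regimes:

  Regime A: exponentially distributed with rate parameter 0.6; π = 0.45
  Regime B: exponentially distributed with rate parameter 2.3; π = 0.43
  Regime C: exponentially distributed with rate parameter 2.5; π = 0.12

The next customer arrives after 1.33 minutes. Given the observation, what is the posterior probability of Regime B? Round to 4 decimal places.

0.2597

P(component k | x) = π_k·f_k(x) / marginal(x), where marginal(x) = Σ_j π_j·f_j(x).
Evaluate each component's likelihood at the observed value:
  f_A = 0.270137
  f_B = 0.10795
  f_C = 0.0899313
Weight by the priors:
  π_A·f_A = 0.45 × 0.270137 = 0.121562
  π_B·f_B = 0.43 × 0.10795 = 0.0464183
  π_C·f_C = 0.12 × 0.0899313 = 0.0107918
Denominator: 0.121562 + 0.0464183 + 0.0107918 = 0.178772
Responsibility of Regime B: 0.0464183 / 0.178772 ≈ 0.2597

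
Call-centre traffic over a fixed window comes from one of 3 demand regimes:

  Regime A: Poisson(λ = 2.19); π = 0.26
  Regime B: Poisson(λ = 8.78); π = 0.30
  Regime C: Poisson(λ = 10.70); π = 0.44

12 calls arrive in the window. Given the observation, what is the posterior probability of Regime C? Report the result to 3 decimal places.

0.698

Apply Bayes' rule: the posterior for each component is proportional to its prior times its likelihood at x.
Poisson probabilities:
  p_A = 2.84372e-06
  p_B = 0.0673739
  p_C = 0.106003
Weight by the priors:
  π_A·p_A = 0.26 × 2.84372e-06 = 7.39368e-07
  π_B·p_B = 0.30 × 0.0673739 = 0.0202122
  π_C·p_C = 0.44 × 0.106003 = 0.0466412
Marginal: 7.39368e-07 + 0.0202122 + 0.0466412 = 0.0668541
So the posterior for Regime C is 0.0466412 / 0.0668541 ≈ 0.698.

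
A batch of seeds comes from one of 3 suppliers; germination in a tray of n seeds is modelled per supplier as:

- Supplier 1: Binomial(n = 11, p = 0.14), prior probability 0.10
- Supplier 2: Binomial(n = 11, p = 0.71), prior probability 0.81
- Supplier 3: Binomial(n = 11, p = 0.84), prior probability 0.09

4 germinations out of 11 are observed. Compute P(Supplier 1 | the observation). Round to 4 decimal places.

0.2728

Posterior ∝ prior × likelihood, so P(k | x) ∝ P(Z=k) f_k(x); normalise over all components.
Evaluate each component's likelihood at the observed value:
  f_1 = C(11,4)·0.14^4·0.86^7 = 330·0.00038416·0.347928 = 0.0441078
  f_2 = C(11,4)·0.71^4·0.29^7 = 330·0.254117·0.000172499 = 0.0144655
  f_3 = C(11,4)·0.84^4·0.16^7 = 330·0.497871·2.68435e-06 = 0.000441033
Multiply by the mixture weights:
  P(Z=1)·f_1 = 0.10 × 0.0441078 = 0.00441078
  P(Z=2)·f_2 = 0.81 × 0.0144655 = 0.0117171
  P(Z=3)·f_3 = 0.09 × 0.000441033 = 3.9693e-05
Evidence: 0.00441078 + 0.0117171 + 3.9693e-05 = 0.0161675
P(Supplier 1 | data) = 0.00441078 / 0.0161675 ≈ 0.2728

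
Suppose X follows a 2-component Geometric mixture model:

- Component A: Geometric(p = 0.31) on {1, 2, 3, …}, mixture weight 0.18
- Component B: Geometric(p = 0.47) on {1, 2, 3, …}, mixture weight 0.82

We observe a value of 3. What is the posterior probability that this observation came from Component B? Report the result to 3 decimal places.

0.803

Apply Bayes' rule: the posterior for each component is proportional to its prior times its likelihood at x.
Evaluate each component's likelihood at the observed value:
  p_A = 0.147591
  p_B = 0.132023
Weight by the priors:
  w_A·p_A = 0.18 × 0.147591 = 0.0265664
  w_B·p_B = 0.82 × 0.132023 = 0.108259
Denominator: 0.0265664 + 0.108259 = 0.134825
Responsibility of Component B: 0.108259 / 0.134825 ≈ 0.803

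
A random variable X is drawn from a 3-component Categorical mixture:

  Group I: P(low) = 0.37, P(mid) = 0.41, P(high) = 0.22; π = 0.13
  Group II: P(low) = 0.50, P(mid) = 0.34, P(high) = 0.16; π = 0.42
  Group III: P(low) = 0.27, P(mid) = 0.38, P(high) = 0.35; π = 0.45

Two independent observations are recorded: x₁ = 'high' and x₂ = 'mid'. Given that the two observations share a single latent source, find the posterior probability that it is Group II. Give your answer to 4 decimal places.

Apply Bayes' rule: the posterior for each component is proportional to its prior times its likelihood at x.
Since both observations come from the same component, the likelihood for component k is f_k(x₁)·f_k(x₂).
  p_I = [0.22] × [0.41] = 0.0902
  p_II = [0.16] × [0.34] = 0.0544
  p_III = [0.35] × [0.38] = 0.133
Unnormalised posteriors:
  π_I·p_I = 0.13 × 0.0902 = 0.011726
  π_II·p_II = 0.42 × 0.0544 = 0.022848
  π_III·p_III = 0.45 × 0.133 = 0.05985
Denominator: 0.011726 + 0.022848 + 0.05985 = 0.094424
P(Group II | x₁, x₂) = 0.022848 / 0.094424 ≈ 0.2420

0.2420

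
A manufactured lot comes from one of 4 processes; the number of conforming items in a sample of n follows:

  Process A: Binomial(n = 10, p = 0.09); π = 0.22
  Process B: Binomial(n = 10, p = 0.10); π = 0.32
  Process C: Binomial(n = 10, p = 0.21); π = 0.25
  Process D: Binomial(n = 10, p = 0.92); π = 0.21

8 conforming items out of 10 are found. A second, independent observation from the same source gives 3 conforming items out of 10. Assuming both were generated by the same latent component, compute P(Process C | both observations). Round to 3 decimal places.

The responsibility of component k is P(Z=k) f_k(x) divided by Σ_j P(Z=j) f_j(x).
Since both observations come from the same component, the likelihood for component k is f_k(x₁)·f_k(x₂).
  p_A = [1.60411e-07] × [0.0452063] = 7.2516e-09
  p_B = [3.645e-07] × [0.0573956] = 2.09207e-08
  p_C = [0.000106224] × [0.213417] = 2.26699e-05
  p_D = [0.147807] × [1.95963e-06] = 2.89647e-07
Unnormalised posteriors:
  P(Z=A)·p_A = 0.22 × 7.2516e-09 = 1.59535e-09
  P(Z=B)·p_B = 0.32 × 2.09207e-08 = 6.69463e-09
  P(Z=C)·p_C = 0.25 × 2.26699e-05 = 5.66748e-06
  P(Z=D)·p_D = 0.21 × 2.89647e-07 = 6.0826e-08
Sum: 1.59535e-09 + 6.69463e-09 + 5.66748e-06 + 6.0826e-08 = 5.73659e-06
Responsibility of Process C: 5.66748e-06 / 5.73659e-06 ≈ 0.988

0.988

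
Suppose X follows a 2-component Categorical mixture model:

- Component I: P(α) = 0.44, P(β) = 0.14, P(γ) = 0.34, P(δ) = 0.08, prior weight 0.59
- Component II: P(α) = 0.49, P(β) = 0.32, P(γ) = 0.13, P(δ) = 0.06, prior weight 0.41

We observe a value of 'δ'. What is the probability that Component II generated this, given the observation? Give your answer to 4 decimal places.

The responsibility of component k is π_k f_k(x) divided by Σ_j π_j f_j(x).
Categorical probabilities:
  L_I = 0.08
  L_II = 0.06
Multiply by the mixture weights:
  π_I·L_I = 0.59 × 0.08 = 0.0472
  π_II·L_II = 0.41 × 0.06 = 0.0246
Normaliser: 0.0472 + 0.0246 = 0.0718
P(Component II | 'δ') ≈ 0.3426

0.3426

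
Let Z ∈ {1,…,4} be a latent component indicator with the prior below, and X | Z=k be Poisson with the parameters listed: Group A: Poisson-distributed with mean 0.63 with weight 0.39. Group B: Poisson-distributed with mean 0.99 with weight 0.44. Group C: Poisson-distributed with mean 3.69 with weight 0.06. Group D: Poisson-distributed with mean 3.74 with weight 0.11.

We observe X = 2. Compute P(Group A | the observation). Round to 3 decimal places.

Posterior ∝ prior × likelihood, so P(k | x) ∝ P(Z=k) f_k(x); normalise over all components.
Evaluate each component's likelihood at the observed value:
  L_A = e^(−0.63)·0.63^2/2! = 0.105693
  L_B = e^(−0.99)·0.99^2/2! = 0.182091
  L_C = e^(−3.69)·3.69^2/2! = 0.170011
  L_D = e^(−3.74)·3.74^2/2! = 0.166131
Prior × likelihood for each component:
  P(Z=A)·L_A = 0.39 × 0.105693 = 0.0412202
  P(Z=B)·L_B = 0.44 × 0.182091 = 0.0801201
  P(Z=C)·L_C = 0.06 × 0.170011 = 0.0102006
  P(Z=D)·L_D = 0.11 × 0.166131 = 0.0182745
Denominator: 0.0412202 + 0.0801201 + 0.0102006 + 0.0182745 = 0.149815
So the posterior for Group A is 0.0412202 / 0.149815 ≈ 0.275.

0.275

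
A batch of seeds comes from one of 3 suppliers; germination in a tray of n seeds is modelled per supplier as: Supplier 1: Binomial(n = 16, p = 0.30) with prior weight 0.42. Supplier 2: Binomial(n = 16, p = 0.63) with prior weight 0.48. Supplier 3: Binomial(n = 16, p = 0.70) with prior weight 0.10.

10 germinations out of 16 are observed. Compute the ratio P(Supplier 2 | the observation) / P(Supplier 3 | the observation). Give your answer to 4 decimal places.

Posterior odds = (w_i f_i(x)) / (w_j f_j(x)); the normalising sum cancels.
Binomial probabilities:
  f_1 = C(16,10)·0.30^10·0.70^6 = 8008·5.9049e-06·0.117649 = 0.0055632
  f_2 = C(16,10)·0.63^10·0.37^6 = 8008·0.0098493·0.00256573 = 0.202367
  f_3 = C(16,10)·0.70^10·0.30^6 = 8008·0.0282475·0.000729 = 0.164904
0.0971362 / 0.0164904 ≈ 5.8905

5.8905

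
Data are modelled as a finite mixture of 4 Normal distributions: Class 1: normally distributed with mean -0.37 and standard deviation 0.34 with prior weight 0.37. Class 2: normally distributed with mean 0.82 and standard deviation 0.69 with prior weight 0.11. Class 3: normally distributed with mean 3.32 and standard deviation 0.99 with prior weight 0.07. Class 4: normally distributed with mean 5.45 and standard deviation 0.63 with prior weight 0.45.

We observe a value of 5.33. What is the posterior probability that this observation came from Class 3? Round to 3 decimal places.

0.013

Posterior ∝ prior × likelihood, so P(k | x) ∝ w_k f_k(x); normalise over all components.
Component likelihoods at x = 5.33:
  L_1 = 1.09404e-61
  L_2 = 3.0551e-10
  L_3 = 0.0513057
  L_4 = 0.621858
Multiply by the mixture weights:
  w_1·L_1 = 0.37 × 1.09404e-61 = 4.04796e-62
  w_2·L_2 = 0.11 × 3.0551e-10 = 3.36061e-11
  w_3·L_3 = 0.07 × 0.0513057 = 0.0035914
  w_4·L_4 = 0.45 × 0.621858 = 0.279836
Evidence: 4.04796e-62 + 3.36061e-11 + 0.0035914 + 0.279836 = 0.283427
P(Class 3 | data) = 0.0035914 / 0.283427 ≈ 0.013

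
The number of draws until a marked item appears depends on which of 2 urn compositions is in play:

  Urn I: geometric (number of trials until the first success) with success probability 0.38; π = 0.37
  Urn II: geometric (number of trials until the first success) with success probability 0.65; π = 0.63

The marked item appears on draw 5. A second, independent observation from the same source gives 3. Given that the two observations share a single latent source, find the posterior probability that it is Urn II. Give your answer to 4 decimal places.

The responsibility of component k is w_k f_k(x) divided by Σ_j w_j f_j(x).
Since both observations come from the same component, the likelihood for component k is f_k(x₁)·f_k(x₂).
  L_I = [0.38·(1−0.38)^4 = 0.38·0.147763 = 0.0561501] × [0.146072] = 0.00820195
  L_II = [0.65·(1−0.65)^4 = 0.65·0.0150062 = 0.00975406] × [0.079625] = 0.000776667
Weight by the priors:
  w_I·L_I = 0.37 × 0.00820195 = 0.00303472
  w_II·L_II = 0.63 × 0.000776667 = 0.0004893
Denominator: 0.00303472 + 0.0004893 = 0.00352402
P(Urn II | x₁, x₂) ≈ 0.1388

0.1388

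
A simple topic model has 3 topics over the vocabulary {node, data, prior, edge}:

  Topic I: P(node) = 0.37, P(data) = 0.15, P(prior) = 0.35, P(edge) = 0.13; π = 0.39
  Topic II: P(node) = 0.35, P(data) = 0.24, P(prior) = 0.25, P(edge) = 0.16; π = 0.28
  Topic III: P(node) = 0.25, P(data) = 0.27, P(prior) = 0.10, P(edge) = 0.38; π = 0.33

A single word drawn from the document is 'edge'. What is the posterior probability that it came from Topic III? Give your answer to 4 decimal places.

0.5677

Apply Bayes' rule: the posterior for each component is proportional to its prior times its likelihood at x.
Categorical probabilities:
  L_I = P(edge | comp) = 0.13
  L_II = P(edge | comp) = 0.16
  L_III = P(edge | comp) = 0.38
Prior × likelihood for each component:
  P(Z=I)·L_I = 0.39 × 0.13 = 0.0507
  P(Z=II)·L_II = 0.28 × 0.16 = 0.0448
  P(Z=III)·L_III = 0.33 × 0.38 = 0.1254
Denominator: 0.0507 + 0.0448 + 0.1254 = 0.2209
Responsibility of Topic III: 0.1254 / 0.2209 ≈ 0.5677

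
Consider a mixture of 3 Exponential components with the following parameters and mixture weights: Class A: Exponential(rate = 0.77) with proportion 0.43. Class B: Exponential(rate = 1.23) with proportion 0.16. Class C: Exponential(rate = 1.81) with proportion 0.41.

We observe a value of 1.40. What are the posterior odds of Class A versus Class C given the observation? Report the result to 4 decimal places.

1.9135

Only the two components matter; the odds are (P(Z=i) f_i(x)) / (P(Z=j) f_j(x)).
Exponential densities:
  L_A = 0.262012
  L_B = 0.219811
  L_C = 0.143607
Odds = (0.43/0.41) × (0.262012/0.143607) = 1.04878 × 1.8245 ≈ 1.9135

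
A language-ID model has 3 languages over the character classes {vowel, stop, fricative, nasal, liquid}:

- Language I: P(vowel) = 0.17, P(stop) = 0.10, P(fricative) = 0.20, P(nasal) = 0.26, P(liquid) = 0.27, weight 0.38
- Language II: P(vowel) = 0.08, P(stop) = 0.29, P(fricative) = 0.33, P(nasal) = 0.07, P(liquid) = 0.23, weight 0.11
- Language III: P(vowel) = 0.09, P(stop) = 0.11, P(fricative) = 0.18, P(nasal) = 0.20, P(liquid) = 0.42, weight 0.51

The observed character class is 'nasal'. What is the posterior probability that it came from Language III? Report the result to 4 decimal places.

Posterior ∝ prior × likelihood, so P(k | x) ∝ π_k f_k(x); normalise over all components.
Categorical probabilities:
  p_I = 0.26
  p_II = 0.07
  p_III = 0.2
Prior × likelihood for each component:
  π_I·p_I = 0.38 × 0.26 = 0.0988
  π_II·p_II = 0.11 × 0.07 = 0.0077
  π_III·p_III = 0.51 × 0.2 = 0.102
Marginal: 0.0988 + 0.0077 + 0.102 = 0.2085
P(Language III | the observation) = 0.102 / 0.2085 ≈ 0.4892

0.4892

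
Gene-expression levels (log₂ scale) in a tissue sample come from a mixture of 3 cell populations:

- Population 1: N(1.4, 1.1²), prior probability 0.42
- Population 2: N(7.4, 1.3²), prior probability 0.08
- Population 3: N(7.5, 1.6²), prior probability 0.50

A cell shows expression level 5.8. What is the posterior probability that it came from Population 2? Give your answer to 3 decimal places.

0.140

Posterior ∝ prior × likelihood, so P(k | x) ∝ π_k f_k(x); normalise over all components.
Component likelihoods at x = 5.8:
  L_1 = (1/(1.1·√(2π)))·exp(−(5.8−1.4)²/(2·1.1²)) = 0.362675·exp(-8.00000) = 0.000121664
  L_2 = (1/(1.3·√(2π)))·exp(−(5.8−7.4)²/(2·1.3²)) = 0.306879·exp(-0.75740) = 0.143891
  L_3 = (1/(1.6·√(2π)))·exp(−(5.8−7.5)²/(2·1.6²)) = 0.249339·exp(-0.56445) = 0.141792
Weight by the priors:
  π_1·L_1 = 0.42 × 0.000121664 = 5.10988e-05
  π_2·L_2 = 0.08 × 0.143891 = 0.0115113
  π_3·L_3 = 0.50 × 0.141792 = 0.0708959
Marginal: 5.10988e-05 + 0.0115113 + 0.0708959 = 0.0824583
P(Population 2 | data) ≈ 0.140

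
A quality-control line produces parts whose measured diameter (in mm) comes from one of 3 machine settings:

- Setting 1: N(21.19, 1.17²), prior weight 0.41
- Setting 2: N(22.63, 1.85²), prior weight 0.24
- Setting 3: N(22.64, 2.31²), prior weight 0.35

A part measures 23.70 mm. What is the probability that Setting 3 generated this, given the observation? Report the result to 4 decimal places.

0.4849

P(component k | x) = π_k·f_k(x) / marginal(x), where marginal(x) = Σ_j π_j·f_j(x).
Evaluate each component's likelihood at the observed value:
  f_1 = (1/(1.17·√(2π)))·exp(−(23.70−21.19)²/(2·1.17²)) = 0.340976·exp(-2.30115) = 0.0341465
  f_2 = (1/(1.85·√(2π)))·exp(−(23.70−22.63)²/(2·1.85²)) = 0.215644·exp(-0.16726) = 0.182431
  f_3 = (1/(2.31·√(2π)))·exp(−(23.70−22.64)²/(2·2.31²)) = 0.172702·exp(-0.10528) = 0.155444
Weight by the priors:
  π_1·f_1 = 0.41 × 0.0341465 = 0.014
  π_2·f_2 = 0.24 × 0.182431 = 0.0437834
  π_3·f_3 = 0.35 × 0.155444 = 0.0544054
Denominator: 0.014 + 0.0437834 + 0.0544054 = 0.112189
So the posterior for Setting 3 is 0.0544054 / 0.112189 ≈ 0.4849.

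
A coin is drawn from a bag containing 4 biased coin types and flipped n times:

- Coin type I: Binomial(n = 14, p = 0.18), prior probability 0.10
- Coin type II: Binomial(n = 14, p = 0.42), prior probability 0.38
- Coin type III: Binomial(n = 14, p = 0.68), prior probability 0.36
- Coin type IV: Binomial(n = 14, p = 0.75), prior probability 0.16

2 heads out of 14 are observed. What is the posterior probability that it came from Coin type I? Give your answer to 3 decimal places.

0.755

P(component k | x) = π_k·f_k(x) / marginal(x), where marginal(x) = Σ_j π_j·f_j(x).
Evaluate each component's likelihood at the observed value:
  p_I = 0.272491
  p_II = 0.0232635
  p_III = 4.85131e-05
  p_IV = 3.05101e-06
Prior × likelihood for each component:
  π_I·p_I = 0.10 × 0.272491 = 0.0272491
  π_II·p_II = 0.38 × 0.0232635 = 0.00884015
  π_III·p_III = 0.36 × 4.85131e-05 = 1.74647e-05
  π_IV·p_IV = 0.16 × 3.05101e-06 = 4.88162e-07
Marginal: 0.0272491 + 0.00884015 + 1.74647e-05 + 4.88162e-07 = 0.0361072
So the posterior for Coin type I is 0.0272491 / 0.0361072 ≈ 0.755.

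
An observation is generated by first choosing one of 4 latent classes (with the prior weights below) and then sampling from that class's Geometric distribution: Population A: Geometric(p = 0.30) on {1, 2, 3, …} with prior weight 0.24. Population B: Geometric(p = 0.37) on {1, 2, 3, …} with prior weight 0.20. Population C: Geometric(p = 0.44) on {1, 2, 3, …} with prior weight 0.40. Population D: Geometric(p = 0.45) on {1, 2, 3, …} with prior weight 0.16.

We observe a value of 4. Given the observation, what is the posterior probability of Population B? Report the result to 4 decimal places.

0.2149

P(component k | x) = P(Z=k)·f_k(x) / marginal(x), where marginal(x) = Σ_j P(Z=j)·f_j(x).
Evaluate each component's likelihood at the observed value:
  L_A = 0.1029
  L_B = 0.0925174
  L_C = 0.077271
  L_D = 0.0748688
Unnormalised posteriors:
  P(Z=A)·L_A = 0.24 × 0.1029 = 0.024696
  P(Z=B)·L_B = 0.20 × 0.0925174 = 0.0185035
  P(Z=C)·L_C = 0.40 × 0.077271 = 0.0309084
  P(Z=D)·L_D = 0.16 × 0.0748688 = 0.011979
Denominator: 0.024696 + 0.0185035 + 0.0309084 + 0.011979 = 0.0860869
So the posterior for Population B is 0.0185035 / 0.0860869 ≈ 0.2149.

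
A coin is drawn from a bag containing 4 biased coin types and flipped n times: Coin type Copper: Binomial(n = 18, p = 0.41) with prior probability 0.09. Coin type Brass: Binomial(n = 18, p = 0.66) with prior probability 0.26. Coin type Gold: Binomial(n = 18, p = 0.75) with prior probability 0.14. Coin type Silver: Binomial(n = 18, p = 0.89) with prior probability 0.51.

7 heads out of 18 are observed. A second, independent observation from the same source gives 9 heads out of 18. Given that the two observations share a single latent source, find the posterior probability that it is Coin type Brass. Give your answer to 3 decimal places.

0.087

Apply Bayes' rule: the posterior for each component is proportional to its prior times its likelihood at x.
Since both observations come from the same component, the likelihood for component k is f_k(x₁)·f_k(x₂).
  f_Copper = [C(18,7)·0.41^7·0.59^11 = 31824·0.00194754·0.00301559 = 0.186902] × [0.137892] = 0.0257722
  f_Brass = [C(18,7)·0.66^7·0.34^11 = 31824·0.0545516·7.01888e-06 = 0.0121851] × [0.0701489] = 0.000854773
  f_Gold = [C(18,7)·0.75^7·0.25^11 = 31824·0.133484·2.38419e-07 = 0.0010128] × [0.013926] = 1.41043e-05
  f_Silver = [C(18,7)·0.89^7·0.11^11 = 31824·0.442313·2.85312e-11 = 4.0161e-07] × [4.01661e-05] = 1.61311e-11
Multiply by the mixture weights:
  w_Copper·f_Copper = 0.09 × 0.0257722 = 0.0023195
  w_Brass·f_Brass = 0.26 × 0.000854773 = 0.000222241
  w_Gold·f_Gold = 0.14 × 1.41043e-05 = 1.9746e-06
  w_Silver·f_Silver = 0.51 × 1.61311e-11 = 8.22685e-12
Normaliser: 0.0023195 + 0.000222241 + 1.9746e-06 + 8.22685e-12 = 0.00254371
P(Coin type Brass | data) ≈ 0.087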